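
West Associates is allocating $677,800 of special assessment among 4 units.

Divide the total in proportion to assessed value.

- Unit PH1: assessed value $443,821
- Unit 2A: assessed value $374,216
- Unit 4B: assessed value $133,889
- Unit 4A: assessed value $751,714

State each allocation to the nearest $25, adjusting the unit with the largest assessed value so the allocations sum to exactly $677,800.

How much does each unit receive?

Unit PH1: $176,575; Unit 2A: $148,875; Unit 4B: $53,275; Unit 4A: $299,075

Sum of assessed value: 443,821 + 374,216 + 133,889 + 751,714 = 1,703,640.
Proportional shares: Unit PH1 176,575.96; Unit 2A 148,883.33; Unit 4B 53,268.28; Unit 4A 299,072.43.
Rounded to nearest $25: Unit PH1 $176,575; Unit 2A $148,875; Unit 4B $53,275; Unit 4A $299,075. Sum = $677,800.
Rounded total matches; no reconciliation needed.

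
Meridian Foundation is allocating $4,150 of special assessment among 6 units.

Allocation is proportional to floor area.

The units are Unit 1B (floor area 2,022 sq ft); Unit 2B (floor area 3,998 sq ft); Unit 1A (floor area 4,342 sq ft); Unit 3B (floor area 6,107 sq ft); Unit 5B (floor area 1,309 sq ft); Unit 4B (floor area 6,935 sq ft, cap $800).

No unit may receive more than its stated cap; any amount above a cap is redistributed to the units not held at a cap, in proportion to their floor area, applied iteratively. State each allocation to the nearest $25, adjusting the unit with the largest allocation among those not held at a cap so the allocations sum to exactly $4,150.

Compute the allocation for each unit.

Unit 1B: $375; Unit 2B: $750; Unit 1A: $825; Unit 3B: $1,150; Unit 5B: $250; Unit 4B: $800

Floor area total: 24,713.
Proportional shares (ignoring caps): Unit 1B 339.55; Unit 2B 671.38; Unit 1A 729.14; Unit 3B 1,025.54; Unit 5B 219.82; Unit 4B 1,164.58.
Capped: Unit 4B ($800); balance $3,350 reallocated over remaining floor area 17,778.
Remaining shares: Unit 1B 381.02 → $375; Unit 2B 753.36 → $750; Unit 1A 818.19 → $825; Unit 3B 1,150.77 → $1,150; Unit 5B 246.66 → $250.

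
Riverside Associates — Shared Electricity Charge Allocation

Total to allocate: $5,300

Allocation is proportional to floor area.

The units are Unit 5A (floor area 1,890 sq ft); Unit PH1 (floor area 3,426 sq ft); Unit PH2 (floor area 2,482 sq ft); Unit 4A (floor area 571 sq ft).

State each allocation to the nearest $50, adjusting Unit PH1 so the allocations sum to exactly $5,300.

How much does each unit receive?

Unit 5A: $1,200 · Unit PH1: $2,200 · Unit PH2: $1,550 · Unit 4A: $350

Floor area total: 8,369.
Pro-rata amounts: Unit 5A 1,890/8,369 × $5,300 = 1,196.92; Unit PH1 3,426/8,369 × $5,300 = 2,169.65; Unit PH2 2,482/8,369 × $5,300 = 1,571.82; Unit 4A 571/8,369 × $5,300 = 361.61.
At nearest $50: Unit 5A $1,200; Unit PH1 $2,150; Unit PH2 $1,550; Unit 4A $350. Sum = $5,250.
Difference $5,300 − $5,250 = +$50 applied to Unit PH1: Unit PH1 becomes $2,200.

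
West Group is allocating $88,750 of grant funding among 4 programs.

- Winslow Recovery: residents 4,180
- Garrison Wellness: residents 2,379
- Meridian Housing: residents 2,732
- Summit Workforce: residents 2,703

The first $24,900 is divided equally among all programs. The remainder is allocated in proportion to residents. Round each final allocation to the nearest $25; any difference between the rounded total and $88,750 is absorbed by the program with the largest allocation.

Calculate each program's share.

Winslow Recovery: $28,450; Garrison Wellness: $18,900; Meridian Housing: $20,775; Summit Workforce: $20,625

Equal tier: $24,900 ÷ 4 = $6,225 apiece.
Remainder $63,850 by residents (total 11,994): Winslow Recovery 22,252.21 → $22,250; Garrison Wellness 12,664.59 → $12,675; Meridian Housing 14,543.79 → $14,550; Summit Workforce 14,389.41 → $14,400.
Rounding difference −$25 on remainder applied to Winslow Recovery.
Totals: Winslow Recovery $6,225 + $22,225 = $28,450; Garrison Wellness $6,225 + $12,675 = $18,900; Meridian Housing $6,225 + $14,550 = $20,775; Summit Workforce $6,225 + $14,400 = $20,625.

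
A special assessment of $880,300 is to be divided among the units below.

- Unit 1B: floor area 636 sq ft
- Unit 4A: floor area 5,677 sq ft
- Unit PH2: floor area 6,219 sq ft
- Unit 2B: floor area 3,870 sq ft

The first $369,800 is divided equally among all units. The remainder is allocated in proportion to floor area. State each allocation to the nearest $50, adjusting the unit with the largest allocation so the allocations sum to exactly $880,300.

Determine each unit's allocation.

First tranche $369,800 split equally: $92,450 each.
Remainder $510,500 by floor area (total 16,402): Unit 1B 19,795.02 → $19,800; Unit 4A 176,692.39 → $176,700; Unit PH2 193,561.73 → $193,550; Unit 2B 120,450.86 → $120,450.
Totals: Unit 1B $92,450 + $19,800 = $112,250; Unit 4A $92,450 + $176,700 = $269,150; Unit PH2 $92,450 + $193,550 = $286,000; Unit 2B $92,450 + $120,450 = $212,900.

Unit 1B: $112,250 · Unit 4A: $269,150 · Unit PH2: $286,000 · Unit 2B: $212,900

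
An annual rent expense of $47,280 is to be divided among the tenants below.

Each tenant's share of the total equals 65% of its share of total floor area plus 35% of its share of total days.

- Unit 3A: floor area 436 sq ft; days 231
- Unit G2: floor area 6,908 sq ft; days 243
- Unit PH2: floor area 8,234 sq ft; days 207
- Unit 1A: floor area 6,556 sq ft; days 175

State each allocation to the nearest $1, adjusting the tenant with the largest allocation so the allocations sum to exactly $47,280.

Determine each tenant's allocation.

Totals — floor area 22,134, days 856.
Combined weights (65% floor area + 35% days): Unit 3A 0.1073; Unit G2 0.3022; Unit PH2 0.3264; Unit 1A 0.2641.
Unrounded shares: Unit 3A 5,071.01; Unit G2 14,289.05; Unit PH2 15,434.19; Unit 1A 12,485.75.
At nearest $1: Unit 3A $5,071; Unit G2 $14,289; Unit PH2 $15,434; Unit 1A $12,486. Sum = $47,280.
Rounded total matches; no reconciliation needed.

Unit 3A: $5,071 | Unit G2: $14,289 | Unit PH2: $15,434 | Unit 1A: $12,486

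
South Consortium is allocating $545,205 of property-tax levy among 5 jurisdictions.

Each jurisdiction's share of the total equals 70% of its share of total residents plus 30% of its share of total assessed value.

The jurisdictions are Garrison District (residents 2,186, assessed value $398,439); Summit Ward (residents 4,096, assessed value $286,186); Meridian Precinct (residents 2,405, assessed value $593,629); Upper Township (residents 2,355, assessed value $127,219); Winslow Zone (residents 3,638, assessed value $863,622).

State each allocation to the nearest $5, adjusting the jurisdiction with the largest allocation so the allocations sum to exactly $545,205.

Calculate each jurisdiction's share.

Totals — residents 14,680, assessed value 2,269,095.
Composite weights (70% residents + 30% assessed value): Garrison District 0.1569; Summit Ward 0.2332; Meridian Precinct 0.1932; Upper Township 0.1291; Winslow Zone 0.2877.
Unrounded shares: Garrison District 85,550.95; Summit Ward 127,114.75; Meridian Precinct 105,314.14; Upper Township 70,394.38; Winslow Zone 156,830.78.
At nearest $5: Garrison District $85,550; Summit Ward $127,115; Meridian Precinct $105,315; Upper Township $70,395; Winslow Zone $156,830. Sum = $545,205.
Rounded total matches; no reconciliation needed.

Garrison District: $85,550 · Summit Ward: $127,115 · Meridian Precinct: $105,315 · Upper Township: $70,395 · Winslow Zone: $156,830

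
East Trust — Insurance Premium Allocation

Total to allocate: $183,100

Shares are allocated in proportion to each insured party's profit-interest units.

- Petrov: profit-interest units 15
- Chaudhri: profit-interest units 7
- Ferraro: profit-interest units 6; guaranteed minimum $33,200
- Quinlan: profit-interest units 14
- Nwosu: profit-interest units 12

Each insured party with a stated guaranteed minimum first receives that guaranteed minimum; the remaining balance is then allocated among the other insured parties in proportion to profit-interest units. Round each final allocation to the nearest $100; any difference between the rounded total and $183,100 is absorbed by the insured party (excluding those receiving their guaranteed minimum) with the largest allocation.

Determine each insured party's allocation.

Minimums first: Ferraro $33,200. Balance $149,900.
Balance split over remaining profit-interest units 48: Petrov 46,843.75 → $46,800; Chaudhri 21,860.42 → $21,900; Quinlan 43,720.83 → $43,700; Nwosu 37,475.00 → $37,500.

Petrov: $46,800 | Chaudhri: $21,900 | Ferraro: $33,200 | Quinlan: $43,700 | Nwosu: $37,500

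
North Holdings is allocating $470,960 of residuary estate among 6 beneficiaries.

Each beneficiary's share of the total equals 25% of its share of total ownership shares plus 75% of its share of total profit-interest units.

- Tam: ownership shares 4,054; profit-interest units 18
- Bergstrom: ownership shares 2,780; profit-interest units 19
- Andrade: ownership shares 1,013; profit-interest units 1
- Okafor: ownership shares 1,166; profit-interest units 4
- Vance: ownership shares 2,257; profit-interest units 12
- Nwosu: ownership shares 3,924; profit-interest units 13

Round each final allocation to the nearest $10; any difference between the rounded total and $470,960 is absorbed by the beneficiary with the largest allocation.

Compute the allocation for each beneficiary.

Totals — ownership shares 15,194, profit-interest units 67.
Blended shares (25% ownership shares + 75% profit-interest units): Tam 0.2682; Bergstrom 0.2584; Andrade 0.0279; Okafor 0.0640; Vance 0.1715; Nwosu 0.2101.
Raw shares: Tam 126,309.82; Bergstrom 121,709.40; Andrade 13,121.79; Okafor 30,123.23; Vance 80,753.03; Nwosu 98,942.74.
Rounded to nearest $10: Tam $126,310; Bergstrom $121,710; Andrade $13,120; Okafor $30,120; Vance $80,750; Nwosu $98,940. Sum = $470,950.
Difference $470,960 − $470,950 = +$10 applied to largest allocation (Tam): Tam becomes $126,320.

Tam: $126,320 · Bergstrom: $121,710 · Andrade: $13,120 · Okafor: $30,120 · Vance: $80,750 · Nwosu: $98,940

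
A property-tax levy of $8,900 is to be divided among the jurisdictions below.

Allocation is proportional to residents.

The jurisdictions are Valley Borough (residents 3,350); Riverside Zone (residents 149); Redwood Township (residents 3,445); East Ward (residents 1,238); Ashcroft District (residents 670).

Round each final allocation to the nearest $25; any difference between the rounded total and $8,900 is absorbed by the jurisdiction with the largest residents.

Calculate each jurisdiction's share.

Combined residents = 8,852.
Unrounded shares: Valley Borough 3,350/8,852 × $8,900 = 3,368.17; Riverside Zone 149/8,852 × $8,900 = 149.81; Redwood Township 3,445/8,852 × $8,900 = 3,463.68; East Ward 1,238/8,852 × $8,900 = 1,244.71; Ashcroft District 670/8,852 × $8,900 = 673.63.
At nearest $25: Valley Borough $3,375; Riverside Zone $150; Redwood Township $3,475; East Ward $1,250; Ashcroft District $675. Sum = $8,925.
Difference $8,900 − $8,925 = −$25 applied to largest residents (Redwood Township): Redwood Township becomes $3,450.

Valley Borough: $3,375 | Riverside Zone: $150 | Redwood Township: $3,450 | East Ward: $1,250 | Ashcroft District: $675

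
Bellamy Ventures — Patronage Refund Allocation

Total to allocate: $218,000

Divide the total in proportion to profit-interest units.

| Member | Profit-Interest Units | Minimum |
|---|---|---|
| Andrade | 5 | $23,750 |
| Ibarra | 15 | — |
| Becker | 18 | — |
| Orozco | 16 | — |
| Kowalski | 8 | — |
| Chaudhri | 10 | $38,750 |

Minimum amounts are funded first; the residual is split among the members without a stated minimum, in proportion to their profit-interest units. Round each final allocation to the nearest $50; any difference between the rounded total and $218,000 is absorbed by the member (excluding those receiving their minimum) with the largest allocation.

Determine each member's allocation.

Minimums first: Andrade $23,750; Chaudhri $38,750. Residual $155,500.
Residual split over remaining profit-interest units 57: Ibarra 40,921.05 → $40,900; Becker 49,105.26 → $49,100; Orozco 43,649.12 → $43,650; Kowalski 21,824.56 → $21,800.
Rounding difference +$50 applied to Becker → $49,150.

Andrade: $23,750 | Ibarra: $40,900 | Becker: $49,150 | Orozco: $43,650 | Kowalski: $21,800 | Chaudhri: $38,750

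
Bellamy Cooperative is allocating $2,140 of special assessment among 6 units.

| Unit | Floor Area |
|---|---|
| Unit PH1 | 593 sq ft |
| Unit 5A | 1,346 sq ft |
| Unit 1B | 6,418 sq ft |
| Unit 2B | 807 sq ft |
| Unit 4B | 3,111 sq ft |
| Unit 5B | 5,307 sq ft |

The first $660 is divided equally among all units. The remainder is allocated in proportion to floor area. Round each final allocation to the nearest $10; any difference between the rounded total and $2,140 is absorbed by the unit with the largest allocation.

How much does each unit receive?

Unit PH1: $160; Unit 5A: $220; Unit 1B: $650; Unit 2B: $180; Unit 4B: $370; Unit 5B: $560

$660 shared equally gives $110 per unit.
Remainder $1,480 by floor area (total 17,582): Unit PH1 49.92 → $50; Unit 5A 113.30 → $110; Unit 1B 540.25 → $540; Unit 2B 67.93 → $70; Unit 4B 261.87 → $260; Unit 5B 446.73 → $450.
Totals: Unit PH1 $110 + $50 = $160; Unit 5A $110 + $110 = $220; Unit 1B $110 + $540 = $650; Unit 2B $110 + $70 = $180; Unit 4B $110 + $260 = $370; Unit 5B $110 + $450 = $560.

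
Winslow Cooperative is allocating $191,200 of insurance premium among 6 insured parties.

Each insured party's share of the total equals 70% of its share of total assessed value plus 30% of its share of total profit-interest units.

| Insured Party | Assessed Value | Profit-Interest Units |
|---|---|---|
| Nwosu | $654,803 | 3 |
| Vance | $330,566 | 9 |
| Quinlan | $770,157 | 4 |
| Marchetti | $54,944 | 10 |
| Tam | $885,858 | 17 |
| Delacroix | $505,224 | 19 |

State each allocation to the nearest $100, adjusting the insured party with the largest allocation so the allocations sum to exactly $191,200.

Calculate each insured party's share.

Assessed value total 3,201,552; profit-interest units total 62.
Combined weights (70% assessed value + 30% profit-interest units): Nwosu 0.1577; Vance 0.1158; Quinlan 0.1877; Marchetti 0.0604; Tam 0.2759; Delacroix 0.2024.
Proportional shares: Nwosu 30,149.34; Vance 22,145.67; Quinlan 35,896.85; Marchetti 11,548.53; Tam 52,760.79; Delacroix 38,698.81.
After rounding ($100): Nwosu $30,100; Vance $22,100; Quinlan $35,900; Marchetti $11,500; Tam $52,800; Delacroix $38,700. Sum = $191,100.
Difference $191,200 − $191,100 = +$100 applied to largest allocation (Tam): Tam becomes $52,900.

Nwosu: $30,100; Vance: $22,100; Quinlan: $35,900; Marchetti: $11,500; Tam: $52,900; Delacroix: $38,700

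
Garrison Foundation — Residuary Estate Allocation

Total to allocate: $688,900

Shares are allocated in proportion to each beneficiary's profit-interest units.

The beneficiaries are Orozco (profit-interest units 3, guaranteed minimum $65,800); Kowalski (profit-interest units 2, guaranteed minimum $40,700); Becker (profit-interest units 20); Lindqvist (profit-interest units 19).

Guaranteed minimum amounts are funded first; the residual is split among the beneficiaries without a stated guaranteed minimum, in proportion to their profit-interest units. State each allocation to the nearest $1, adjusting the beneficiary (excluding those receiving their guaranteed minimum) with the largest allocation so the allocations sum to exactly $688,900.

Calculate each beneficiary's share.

Fund the minimums — Orozco $65,800; Kowalski $40,700. Remaining pool $582,400.
Remaining pool split over remaining profit-interest units 39: Becker 298,666.67 → $298,667; Lindqvist 283,733.33 → $283,733.

Orozco: $65,800; Kowalski: $40,700; Becker: $298,667; Lindqvist: $283,733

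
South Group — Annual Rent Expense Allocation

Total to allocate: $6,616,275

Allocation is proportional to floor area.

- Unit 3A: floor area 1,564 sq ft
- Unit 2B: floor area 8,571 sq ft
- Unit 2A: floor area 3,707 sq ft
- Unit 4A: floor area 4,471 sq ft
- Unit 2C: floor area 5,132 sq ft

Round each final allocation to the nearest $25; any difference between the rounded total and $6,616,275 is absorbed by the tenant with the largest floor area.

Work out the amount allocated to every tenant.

Sum of floor area: 1,564 + 8,571 + 3,707 + 4,471 + 5,132 = 23,445.
Pro-rata amounts: Unit 3A 441,367.20; Unit 2B 2,418,771.30; Unit 2A 1,046,130.58; Unit 4A 1,261,734.51; Unit 2C 1,448,271.41.
At nearest $25: Unit 3A $441,375; Unit 2B $2,418,775; Unit 2A $1,046,125; Unit 4A $1,261,725; Unit 2C $1,448,275. Sum = $6,616,275.
Rounded total matches; no reconciliation needed.

Unit 3A: $441,375 | Unit 2B: $2,418,775 | Unit 2A: $1,046,125 | Unit 4A: $1,261,725 | Unit 2C: $1,448,275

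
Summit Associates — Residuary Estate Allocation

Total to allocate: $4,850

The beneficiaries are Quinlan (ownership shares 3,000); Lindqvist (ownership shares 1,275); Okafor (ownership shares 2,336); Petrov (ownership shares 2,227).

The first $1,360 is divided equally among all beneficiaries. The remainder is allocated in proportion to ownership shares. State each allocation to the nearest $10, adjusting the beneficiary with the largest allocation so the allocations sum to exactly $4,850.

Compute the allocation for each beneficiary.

First tranche $1,360 split equally: $340 each.
Remainder $3,490 by ownership shares (total 8,838): Quinlan 1,184.66 → $1,180; Lindqvist 503.48 → $500; Okafor 922.45 → $920; Petrov 879.41 → $880.
Rounding difference +$10 on remainder applied to Quinlan.
Totals: Quinlan $340 + $1,190 = $1,530; Lindqvist $340 + $500 = $840; Okafor $340 + $920 = $1,260; Petrov $340 + $880 = $1,220.

Quinlan: $1,530; Lindqvist: $840; Okafor: $1,260; Petrov: $1,220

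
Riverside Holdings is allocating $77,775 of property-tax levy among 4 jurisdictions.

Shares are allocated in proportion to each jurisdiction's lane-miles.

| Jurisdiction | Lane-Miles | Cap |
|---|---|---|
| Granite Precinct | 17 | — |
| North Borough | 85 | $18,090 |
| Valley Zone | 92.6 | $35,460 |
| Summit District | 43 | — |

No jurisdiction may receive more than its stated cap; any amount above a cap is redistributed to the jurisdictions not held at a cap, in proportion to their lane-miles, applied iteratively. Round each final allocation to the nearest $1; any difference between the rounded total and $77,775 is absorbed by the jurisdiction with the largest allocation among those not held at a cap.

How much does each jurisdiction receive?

Lane-miles total: 237.6.
Unconstrained shares: Granite Precinct 5,564.71; North Borough 27,823.55; Valley Zone 30,311.30; Summit District 14,075.44.
Held at cap: North Borough ($18,090); balance $59,685 reallocated over remaining lane-miles 152.6.
Held at cap: Valley Zone ($35,460); balance $24,225 reallocated over remaining lane-miles 60.
Redistributed shares: Granite Precinct 6,863.75 → $6,864; Summit District 17,361.25 → $17,361.

Granite Precinct: $6,864 · North Borough: $18,090 · Valley Zone: $35,460 · Summit District: $17,361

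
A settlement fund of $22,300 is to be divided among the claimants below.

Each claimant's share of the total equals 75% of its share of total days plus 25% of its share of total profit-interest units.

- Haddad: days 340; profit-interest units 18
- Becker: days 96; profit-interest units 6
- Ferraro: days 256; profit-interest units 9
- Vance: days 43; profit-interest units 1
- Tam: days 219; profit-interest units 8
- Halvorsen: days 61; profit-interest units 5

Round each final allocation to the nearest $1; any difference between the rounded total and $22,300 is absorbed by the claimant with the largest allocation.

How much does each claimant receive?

Haddad: $7,737; Becker: $2,294; Ferraro: $5,286; Vance: $827; Tam: $4,558; Halvorsen: $1,598

Days total 1,015; profit-interest units total 47.
Combined weights (75% days + 25% profit-interest units): Haddad 0.3470; Becker 0.1029; Ferraro 0.2370; Vance 0.0371; Tam 0.2044; Halvorsen 0.0717.
Pro-rata amounts: Haddad 7,737.57; Becker 2,293.57; Ferraro 5,285.88; Vance 827.16; Tam 4,557.58; Halvorsen 1,598.23.
Rounded to nearest $1: Haddad $7,738; Becker $2,294; Ferraro $5,286; Vance $827; Tam $4,558; Halvorsen $1,598. Sum = $22,301.
Difference $22,300 − $22,301 = −$1 applied to largest allocation (Haddad): Haddad becomes $7,737.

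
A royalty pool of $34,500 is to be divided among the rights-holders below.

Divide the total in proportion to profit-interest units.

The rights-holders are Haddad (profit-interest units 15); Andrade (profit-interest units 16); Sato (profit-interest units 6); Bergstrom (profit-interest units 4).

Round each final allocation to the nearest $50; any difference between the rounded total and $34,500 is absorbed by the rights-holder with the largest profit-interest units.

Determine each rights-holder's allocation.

Haddad: $12,600 · Andrade: $13,500 · Sato: $5,050 · Bergstrom: $3,350

Sum of profit-interest units: 41.
Raw shares: Haddad 15/41 × $34,500 = 12,621.95; Andrade 16/41 × $34,500 = 13,463.41; Sato 6/41 × $34,500 = 5,048.78; Bergstrom 4/41 × $34,500 = 3,365.85.
After rounding ($50): Haddad $12,600; Andrade $13,450; Sato $5,050; Bergstrom $3,350. Sum = $34,450.
Difference $34,500 − $34,450 = +$50 applied to largest profit-interest units (Andrade): Andrade becomes $13,500.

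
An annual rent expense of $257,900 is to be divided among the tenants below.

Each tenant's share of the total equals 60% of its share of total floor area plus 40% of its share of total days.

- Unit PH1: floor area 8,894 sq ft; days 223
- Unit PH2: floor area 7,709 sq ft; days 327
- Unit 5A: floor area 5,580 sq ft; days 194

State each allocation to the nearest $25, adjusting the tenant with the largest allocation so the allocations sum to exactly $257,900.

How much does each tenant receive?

Unit PH1: $92,950 · Unit PH2: $99,125 · Unit 5A: $65,825

Floor area total 22,183; days total 744.
Composite weights (60% floor area + 40% days): Unit PH1 0.3605; Unit PH2 0.3843; Unit 5A 0.2552.
Unrounded shares: Unit PH1 92,961.36; Unit PH2 99,115.48; Unit 5A 65,823.16.
After rounding ($25): Unit PH1 $92,950; Unit PH2 $99,125; Unit 5A $65,825. Sum = $257,900.
Rounded total matches; no reconciliation needed.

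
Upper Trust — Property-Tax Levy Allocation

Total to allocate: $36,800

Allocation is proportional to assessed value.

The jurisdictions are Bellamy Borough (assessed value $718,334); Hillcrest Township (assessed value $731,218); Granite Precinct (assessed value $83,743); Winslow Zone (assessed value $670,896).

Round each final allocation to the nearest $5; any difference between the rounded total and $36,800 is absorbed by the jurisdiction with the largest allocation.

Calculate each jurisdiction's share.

Sum of assessed value: 2,204,191.
Pro-rata amounts: Bellamy Borough 718,334/2,204,191 × $36,800 = 11,992.92; Hillcrest Township 731,218/2,204,191 × $36,800 = 12,208.03; Granite Precinct 83,743/2,204,191 × $36,800 = 1,398.13; Winslow Zone 670,896/2,204,191 × $36,800 = 11,200.92.
After rounding ($5): Bellamy Borough $11,995; Hillcrest Township $12,210; Granite Precinct $1,400; Winslow Zone $11,200. Sum = $36,805.
Difference $36,800 − $36,805 = −$5 applied to largest allocation (Hillcrest Township): Hillcrest Township becomes $12,205.

Bellamy Borough: $11,995 | Hillcrest Township: $12,205 | Granite Precinct: $1,400 | Winslow Zone: $11,200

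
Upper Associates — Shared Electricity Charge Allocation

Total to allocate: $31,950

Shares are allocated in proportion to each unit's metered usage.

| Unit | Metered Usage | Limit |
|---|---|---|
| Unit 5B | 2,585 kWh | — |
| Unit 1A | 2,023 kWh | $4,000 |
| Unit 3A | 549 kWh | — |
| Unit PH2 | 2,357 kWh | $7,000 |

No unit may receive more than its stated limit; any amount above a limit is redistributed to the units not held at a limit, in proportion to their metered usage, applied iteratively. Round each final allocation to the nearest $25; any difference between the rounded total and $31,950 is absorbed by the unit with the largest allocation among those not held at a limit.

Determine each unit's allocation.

Metered usage total: 7,514.
Pro-rata shares before constraints: Unit 5B 10,991.58; Unit 1A 8,601.92; Unit 3A 2,334.38; Unit PH2 10,022.11.
Capped: Unit 1A ($4,000), Unit PH2 ($7,000); residual $20,950 reallocated over remaining metered usage 3,134.
Shares after redistribution: Unit 5B 17,280.07 → $17,275; Unit 3A 3,669.93 → $3,675.

Unit 5B: $17,275 · Unit 1A: $4,000 · Unit 3A: $3,675 · Unit PH2: $7,000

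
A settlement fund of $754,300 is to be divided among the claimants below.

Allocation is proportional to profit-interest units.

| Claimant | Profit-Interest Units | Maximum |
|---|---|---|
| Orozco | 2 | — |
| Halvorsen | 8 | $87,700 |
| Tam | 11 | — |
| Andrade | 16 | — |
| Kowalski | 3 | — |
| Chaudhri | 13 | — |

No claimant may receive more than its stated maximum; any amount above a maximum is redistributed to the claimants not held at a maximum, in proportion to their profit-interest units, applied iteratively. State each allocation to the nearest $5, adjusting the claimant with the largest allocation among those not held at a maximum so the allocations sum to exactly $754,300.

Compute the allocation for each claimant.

Orozco: $29,625 | Halvorsen: $87,700 | Tam: $162,945 | Andrade: $237,015 | Kowalski: $44,440 | Chaudhri: $192,575

Total profit-interest units = 53.
Proportional shares (ignoring caps): Orozco 28,464.15; Halvorsen 113,856.60; Tam 156,552.83; Andrade 227,713.21; Kowalski 42,696.23; Chaudhri 185,016.98.
Held at cap: Halvorsen ($87,700); balance $666,600 reallocated over remaining profit-interest units 45.
Redistributed shares: Orozco 29,626.67 → $29,625; Tam 162,946.67 → $162,945; Andrade 237,013.33 → $237,015; Kowalski 44,440.00 → $44,440; Chaudhri 192,573.33 → $192,575.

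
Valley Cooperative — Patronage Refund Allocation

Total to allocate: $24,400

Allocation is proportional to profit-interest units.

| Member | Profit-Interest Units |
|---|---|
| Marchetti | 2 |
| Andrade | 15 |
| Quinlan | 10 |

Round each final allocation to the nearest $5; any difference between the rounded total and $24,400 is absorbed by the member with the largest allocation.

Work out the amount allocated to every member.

Marchetti: $1,805 | Andrade: $13,560 | Quinlan: $9,035

Profit-interest units total: 27.
Raw shares: Marchetti 2/27 × $24,400 = 1,807.41; Andrade 15/27 × $24,400 = 13,555.56; Quinlan 10/27 × $24,400 = 9,037.04.
After rounding ($5): Marchetti $1,805; Andrade $13,555; Quinlan $9,035. Sum = $24,395.
Difference $24,400 − $24,395 = +$5 applied to largest allocation (Andrade): Andrade becomes $13,560.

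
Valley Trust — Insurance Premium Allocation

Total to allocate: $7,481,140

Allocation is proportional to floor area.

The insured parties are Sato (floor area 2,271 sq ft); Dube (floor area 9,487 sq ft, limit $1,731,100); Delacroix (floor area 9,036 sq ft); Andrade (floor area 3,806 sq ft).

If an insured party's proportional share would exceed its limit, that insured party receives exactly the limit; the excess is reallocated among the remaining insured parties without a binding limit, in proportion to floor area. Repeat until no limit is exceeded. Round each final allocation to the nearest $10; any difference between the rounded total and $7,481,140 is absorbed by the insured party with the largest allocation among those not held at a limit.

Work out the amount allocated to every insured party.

Sato: $864,050 · Dube: $1,731,100 · Delacroix: $3,437,920 · Andrade: $1,448,070

Floor area total: 24,600.
Proportional shares (ignoring caps): Sato 690,636.95; Dube 2,885,104.68; Delacroix 2,747,950.45; Andrade 1,157,447.92.
Held at cap: Dube ($1,731,100); balance $5,750,040 reallocated over remaining floor area 15,113.
Remaining shares: Sato 864,046.90 → $864,050; Delacroix 3,437,925.06 → $3,437,930; Andrade 1,448,068.04 → $1,448,070.
Rounding difference −$10 applied to Delacroix → $3,437,920.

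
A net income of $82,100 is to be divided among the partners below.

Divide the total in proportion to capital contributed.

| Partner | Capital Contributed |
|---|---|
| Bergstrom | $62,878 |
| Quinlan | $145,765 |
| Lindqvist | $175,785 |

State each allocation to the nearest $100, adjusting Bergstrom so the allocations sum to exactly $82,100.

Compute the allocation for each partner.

Capital contributed total: 384,428.
Raw shares: Bergstrom 62,878/384,428 × $82,100 = 13,428.48; Quinlan 145,765/384,428 × $82,100 = 31,130.16; Lindqvist 175,785/384,428 × $82,100 = 37,541.36.
After rounding ($100): Bergstrom $13,400; Quinlan $31,100; Lindqvist $37,500. Sum = $82,000.
Difference $82,100 − $82,000 = +$100 applied to Bergstrom: Bergstrom becomes $13,500.

Bergstrom: $13,500; Quinlan: $31,100; Lindqvist: $37,500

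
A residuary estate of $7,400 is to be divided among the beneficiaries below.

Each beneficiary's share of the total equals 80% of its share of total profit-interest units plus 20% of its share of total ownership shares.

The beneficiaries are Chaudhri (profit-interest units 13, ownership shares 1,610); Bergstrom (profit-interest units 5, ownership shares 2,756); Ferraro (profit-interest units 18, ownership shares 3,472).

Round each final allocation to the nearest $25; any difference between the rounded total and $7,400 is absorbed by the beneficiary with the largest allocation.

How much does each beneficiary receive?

Chaudhri: $2,450 · Bergstrom: $1,350 · Ferraro: $3,600

Profit-interest units total 36; ownership shares total 7,838.
Composite weights (80% profit-interest units + 20% ownership shares): Chaudhri 0.3300; Bergstrom 0.1814; Ferraro 0.4886.
Pro-rata amounts: Chaudhri 2,441.78; Bergstrom 1,342.62; Ferraro 3,615.60.
After rounding ($25): Chaudhri $2,450; Bergstrom $1,350; Ferraro $3,625. Sum = $7,425.
Difference $7,400 − $7,425 = −$25 applied to largest allocation (Ferraro): Ferraro becomes $3,600.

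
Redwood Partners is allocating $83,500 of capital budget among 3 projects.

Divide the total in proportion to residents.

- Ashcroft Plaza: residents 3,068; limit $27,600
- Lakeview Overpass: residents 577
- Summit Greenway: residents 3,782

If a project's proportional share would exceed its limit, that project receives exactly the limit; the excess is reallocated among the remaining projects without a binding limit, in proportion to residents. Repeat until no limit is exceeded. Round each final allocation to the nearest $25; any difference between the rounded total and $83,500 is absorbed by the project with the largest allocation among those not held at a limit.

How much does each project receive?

Ashcroft Plaza: $27,600 | Lakeview Overpass: $7,400 | Summit Greenway: $48,500

Combined residents = 7,427.
Pro-rata shares before constraints: Ashcroft Plaza 34,492.80; Lakeview Overpass 6,487.07; Summit Greenway 42,520.13.
Held at cap: Ashcroft Plaza ($27,600); residual $55,900 reallocated over remaining residents 4,359.
Remaining shares: Lakeview Overpass 7,399.47 → $7,400; Summit Greenway 48,500.53 → $48,500.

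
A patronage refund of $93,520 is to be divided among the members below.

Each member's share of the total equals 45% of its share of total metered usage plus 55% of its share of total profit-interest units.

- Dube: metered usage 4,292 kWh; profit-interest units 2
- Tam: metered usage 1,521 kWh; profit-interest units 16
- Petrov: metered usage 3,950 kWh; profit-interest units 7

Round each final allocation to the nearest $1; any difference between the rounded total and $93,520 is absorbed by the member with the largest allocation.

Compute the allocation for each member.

Dube: $22,616 | Tam: $39,475 | Petrov: $31,429

Metered usage total 9,763; profit-interest units total 25.
Combined weights (45% metered usage + 55% profit-interest units): Dube 0.2418; Tam 0.4221; Petrov 0.3361.
Pro-rata amounts: Dube 22,615.80; Tam 39,475.40; Petrov 31,428.79.
Rounded to nearest $1: Dube $22,616; Tam $39,475; Petrov $31,429. Sum = $93,520.
Sum already equals the total — no adjustment.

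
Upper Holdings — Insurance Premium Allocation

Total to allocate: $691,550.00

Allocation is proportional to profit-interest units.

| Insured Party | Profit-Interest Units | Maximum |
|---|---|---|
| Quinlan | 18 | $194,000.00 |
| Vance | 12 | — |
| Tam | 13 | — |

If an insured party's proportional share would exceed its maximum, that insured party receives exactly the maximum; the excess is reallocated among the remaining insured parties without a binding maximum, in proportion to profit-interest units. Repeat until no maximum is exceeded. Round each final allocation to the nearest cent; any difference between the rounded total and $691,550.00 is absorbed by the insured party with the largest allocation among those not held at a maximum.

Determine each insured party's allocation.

Quinlan: $194,000.00; Vance: $238,824.00; Tam: $258,726.00

Sum of profit-interest units: 43.
Unconstrained shares: Quinlan 289,486.0465; Vance 192,990.6977; Tam 209,073.2558.
Held at cap: Quinlan ($194,000.00); residual $497,550.00 reallocated over remaining profit-interest units 25.
Remaining shares: Vance 238,824.0000 → $238,824.00; Tam 258,726.0000 → $258,726.00.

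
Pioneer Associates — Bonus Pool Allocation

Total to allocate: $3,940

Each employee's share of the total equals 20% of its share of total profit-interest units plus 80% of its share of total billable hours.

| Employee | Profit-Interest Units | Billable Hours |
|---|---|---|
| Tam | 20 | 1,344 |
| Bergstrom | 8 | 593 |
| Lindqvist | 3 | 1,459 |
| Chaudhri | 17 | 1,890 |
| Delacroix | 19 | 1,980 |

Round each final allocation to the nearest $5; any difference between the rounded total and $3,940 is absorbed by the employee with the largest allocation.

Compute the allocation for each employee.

Tam: $820; Bergstrom: $350; Lindqvist: $670; Chaudhri: $1,020; Delacroix: $1,080

Totals — profit-interest units 67, billable hours 7,266.
Blended shares (20% profit-interest units + 80% billable hours): Tam 0.2077; Bergstrom 0.0892; Lindqvist 0.1696; Chaudhri 0.2588; Delacroix 0.2747.
Raw shares: Tam 818.25; Bergstrom 351.33; Lindqvist 668.20; Chaudhri 1,019.82; Delacroix 1,082.39.
At nearest $5: Tam $820; Bergstrom $350; Lindqvist $670; Chaudhri $1,020; Delacroix $1,080. Sum = $3,940.
Sum already equals the total — no adjustment.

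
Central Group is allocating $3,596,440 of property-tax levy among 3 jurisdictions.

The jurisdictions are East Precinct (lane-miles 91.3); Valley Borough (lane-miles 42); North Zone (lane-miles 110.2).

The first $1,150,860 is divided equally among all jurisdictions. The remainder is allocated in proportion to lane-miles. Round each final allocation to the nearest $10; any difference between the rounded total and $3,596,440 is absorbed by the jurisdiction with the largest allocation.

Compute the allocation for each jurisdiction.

East Precinct: $1,300,590 | Valley Borough: $805,440 | North Zone: $1,490,410

Equal tier: $1,150,860 ÷ 3 = $383,620 apiece.
Remainder $2,445,580 by lane-miles (total 243.5): East Precinct 916,966.96 → $916,970; Valley Borough 421,824.89 → $421,820; North Zone 1,106,788.16 → $1,106,790.
Totals: East Precinct $383,620 + $916,970 = $1,300,590; Valley Borough $383,620 + $421,820 = $805,440; North Zone $383,620 + $1,106,790 = $1,490,410.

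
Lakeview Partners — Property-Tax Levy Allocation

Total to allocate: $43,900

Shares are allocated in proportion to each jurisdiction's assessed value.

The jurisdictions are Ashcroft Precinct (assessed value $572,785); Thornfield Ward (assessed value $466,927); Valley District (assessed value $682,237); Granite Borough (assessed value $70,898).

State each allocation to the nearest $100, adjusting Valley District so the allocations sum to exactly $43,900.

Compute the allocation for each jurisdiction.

Ashcroft Precinct: $14,000 | Thornfield Ward: $11,400 | Valley District: $16,800 | Granite Borough: $1,700

Assessed value total: 1,792,847.
Proportional shares: Ashcroft Precinct 572,785/1,792,847 × $43,900 = 14,025.32; Thornfield Ward 466,927/1,792,847 × $43,900 = 11,433.27; Valley District 682,237/1,792,847 × $43,900 = 16,705.39; Granite Borough 70,898/1,792,847 × $43,900 = 1,736.02.
At nearest $100: Ashcroft Precinct $14,000; Thornfield Ward $11,400; Valley District $16,700; Granite Borough $1,700. Sum = $43,800.
Difference $43,900 − $43,800 = +$100 applied to Valley District: Valley District becomes $16,800.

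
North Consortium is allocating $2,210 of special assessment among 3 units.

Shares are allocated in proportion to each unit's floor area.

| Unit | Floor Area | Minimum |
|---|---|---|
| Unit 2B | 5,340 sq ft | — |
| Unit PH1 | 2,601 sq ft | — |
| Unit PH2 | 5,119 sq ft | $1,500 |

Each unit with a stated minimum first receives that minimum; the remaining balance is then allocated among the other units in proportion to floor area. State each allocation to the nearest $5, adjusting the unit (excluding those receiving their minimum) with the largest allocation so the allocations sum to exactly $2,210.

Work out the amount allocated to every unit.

Guaranteed amounts: Unit PH2 $1,500. Residual $710.
Residual split over remaining floor area 7,941: Unit 2B 477.45 → $475; Unit PH1 232.55 → $235.

Unit 2B: $475 · Unit PH1: $235 · Unit PH2: $1,500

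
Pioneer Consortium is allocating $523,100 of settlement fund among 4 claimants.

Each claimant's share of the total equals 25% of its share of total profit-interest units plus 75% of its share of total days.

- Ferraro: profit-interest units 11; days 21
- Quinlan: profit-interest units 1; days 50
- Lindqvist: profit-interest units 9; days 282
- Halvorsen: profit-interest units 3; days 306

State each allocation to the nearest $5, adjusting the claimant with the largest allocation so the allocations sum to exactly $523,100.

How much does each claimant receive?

Profit-interest units total 24; days total 659.
Composite weights (25% profit-interest units + 75% days): Ferraro 0.1385; Quinlan 0.0673; Lindqvist 0.4147; Halvorsen 0.3795.
Raw shares: Ferraro 72,440.55; Quinlan 35,215.65; Lindqvist 216,924.77; Halvorsen 198,519.03.
After rounding ($5): Ferraro $72,440; Quinlan $35,215; Lindqvist $216,925; Halvorsen $198,520. Sum = $523,100.
Sum already equals the total — no adjustment.

Ferraro: $72,440 · Quinlan: $35,215 · Lindqvist: $216,925 · Halvorsen: $198,520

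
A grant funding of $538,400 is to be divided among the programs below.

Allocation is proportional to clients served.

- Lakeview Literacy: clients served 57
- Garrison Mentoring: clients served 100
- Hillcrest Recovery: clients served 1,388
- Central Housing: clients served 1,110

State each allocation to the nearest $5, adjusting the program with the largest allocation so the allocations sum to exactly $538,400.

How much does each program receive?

Sum of clients served: 2,655.
Pro-rata amounts: Lakeview Literacy 57/2,655 × $538,400 = 11,558.87; Garrison Mentoring 100/2,655 × $538,400 = 20,278.72; Hillcrest Recovery 1,388/2,655 × $538,400 = 281,468.63; Central Housing 1,110/2,655 × $538,400 = 225,093.79.
At nearest $5: Lakeview Literacy $11,560; Garrison Mentoring $20,280; Hillcrest Recovery $281,470; Central Housing $225,095. Sum = $538,405.
Difference $538,400 − $538,405 = −$5 applied to largest allocation (Hillcrest Recovery): Hillcrest Recovery becomes $281,465.

Lakeview Literacy: $11,560 | Garrison Mentoring: $20,280 | Hillcrest Recovery: $281,465 | Central Housing: $225,095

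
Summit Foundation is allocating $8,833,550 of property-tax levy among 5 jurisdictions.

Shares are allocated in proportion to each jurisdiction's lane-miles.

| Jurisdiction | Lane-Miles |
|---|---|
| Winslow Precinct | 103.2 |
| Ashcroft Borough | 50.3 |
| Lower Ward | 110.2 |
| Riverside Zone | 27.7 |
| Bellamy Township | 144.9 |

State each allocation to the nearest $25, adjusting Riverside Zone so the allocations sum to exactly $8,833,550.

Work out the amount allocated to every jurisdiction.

Total lane-miles = 436.3.
Proportional shares: Winslow Precinct 103.2/436.3 × $8,833,550 = 2,089,439.28; Ashcroft Borough 50.3/436.3 × $8,833,550 = 1,018,399.19; Lower Ward 110.2/436.3 × $8,833,550 = 2,231,164.82; Riverside Zone 27.7/436.3 × $8,833,550 = 560,828.18; Bellamy Township 144.9/436.3 × $8,833,550 = 2,933,718.53.
At nearest $25: Winslow Precinct $2,089,450; Ashcroft Borough $1,018,400; Lower Ward $2,231,175; Riverside Zone $560,825; Bellamy Township $2,933,725. Sum = $8,833,575.
Difference $8,833,550 − $8,833,575 = −$25 applied to Riverside Zone: Riverside Zone becomes $560,800.

Winslow Precinct: $2,089,450 | Ashcroft Borough: $1,018,400 | Lower Ward: $2,231,175 | Riverside Zone: $560,800 | Bellamy Township: $2,933,725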